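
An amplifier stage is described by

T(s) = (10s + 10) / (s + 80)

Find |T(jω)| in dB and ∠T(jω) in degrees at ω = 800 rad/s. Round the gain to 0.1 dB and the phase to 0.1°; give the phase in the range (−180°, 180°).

20.0 dB, 5.6°

Substitute s = j800:
Numerator: 10(j800) + 10 = 10 + j8000
Denominator: (j800) + 80 = 80 + j800
|N| = √(10² + 8000²) ≈ 8000, ∠N ≈ 89.93°
|D| = √(80² + 800²) ≈ 803.99, ∠D ≈ 84.29°
|T| = 8000 / 803.99 ≈ 9.9504
Gain = 20 log₁₀(9.9504) ≈ 19.96 dB
∠T = 89.93° − 84.29° = 5.64°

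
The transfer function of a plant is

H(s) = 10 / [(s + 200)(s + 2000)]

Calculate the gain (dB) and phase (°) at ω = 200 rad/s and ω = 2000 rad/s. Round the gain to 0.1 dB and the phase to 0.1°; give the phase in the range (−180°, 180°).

At s = jω = j200:
pole (s+200): 200 + j200 → |·| = √(200²+200²) = √80000 ≈ 282.84, ∠ = arctan(200/200) ≈ 45.00°
pole (s+2000): 2000 + j200 → |·| = √(2000²+200²) = √4040000 ≈ 2010, ∠ = arctan(200/2000) ≈ 5.71°
|H| = 10 / 5.6851e+05 ≈ 1.759e-05
Gain = 20 log₁₀(1.759e-05) ≈ -95.09 dB
∠H = 0.00° − 50.71° = -50.71°

At s = jω = j2000:
pole (s+200): 200 + j2000 → |·| = √(200²+2000²) = √4040000 ≈ 2010, ∠ = arctan(2000/200) ≈ 84.29°
pole (s+2000): 2000 + j2000 → |·| = √(2000²+2000²) = √8000000 ≈ 2828.4, ∠ = arctan(2000/2000) ≈ 45.00°
|H| = 10 / 5.6851e+06 ≈ 1.759e-06
Gain = 20 log₁₀(1.759e-06) ≈ -115.09 dB
∠H = 0.00° − 129.29° = -129.29°

ω = 200: -95.1 dB, -50.7°; ω = 2000: -115.1 dB, -129.3°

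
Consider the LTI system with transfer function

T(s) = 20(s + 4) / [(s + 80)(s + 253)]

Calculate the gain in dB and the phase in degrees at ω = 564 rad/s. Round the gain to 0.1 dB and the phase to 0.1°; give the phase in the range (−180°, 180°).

At s = jω = j564:
zero (s+4): 4 + j564 → |·| = √(4²+564²) = √318112 ≈ 564.01, ∠ = arctan(564/4) ≈ 89.59°
pole (s+80): 80 + j564 → |·| = √(80²+564²) = √324496 ≈ 569.65, ∠ = arctan(564/80) ≈ 81.93°
pole (s+253): 253 + j564 → |·| = √(253²+564²) = √382105 ≈ 618.15, ∠ = arctan(564/253) ≈ 65.84°
|T| = 20 · 564.01 / 3.5213e+05 ≈ 0.032034
Gain = 20 log₁₀(0.032034) ≈ -29.89 dB
∠T = 89.59° − 147.77° = -58.18°

-29.9 dB, -58.2°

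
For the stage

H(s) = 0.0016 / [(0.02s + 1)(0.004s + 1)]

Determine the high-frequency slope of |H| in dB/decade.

-40 dB/decade

Each pole contributes −20 dB/decade at high frequency; each zero contributes +20 dB/decade.
Net: 0 zero(s) − 2 pole(s) → -40 dB/decade.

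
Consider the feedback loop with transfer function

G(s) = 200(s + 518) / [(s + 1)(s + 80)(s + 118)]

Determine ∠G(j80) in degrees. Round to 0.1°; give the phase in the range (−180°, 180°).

At s = jω = j80:
zero (s+518): 518 + j80 → |·| = √(518²+80²) = √274724 ≈ 524.14, ∠ = arctan(80/518) ≈ 8.78°
pole (s+1): 1 + j80 → |·| = √(1²+80²) = √6401 ≈ 80.006, ∠ = arctan(80/1) ≈ 89.28°
pole (s+80): 80 + j80 → |·| = √(80²+80²) = √12800 ≈ 113.14, ∠ = arctan(80/80) ≈ 45.00°
pole (s+118): 118 + j80 → |·| = √(118²+80²) = √20324 ≈ 142.56, ∠ = arctan(80/118) ≈ 34.14°
∠G = 8.78° − 168.42° = -159.64°

-159.6°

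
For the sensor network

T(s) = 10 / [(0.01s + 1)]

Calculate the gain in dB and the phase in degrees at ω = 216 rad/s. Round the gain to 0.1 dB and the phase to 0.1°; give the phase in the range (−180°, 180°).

12.5 dB, -65.2°

At ω = 216 rad/s:
pole (1 + j216·0.01) = 1 + j2.16 → |·| ≈ 2.3803, ∠ ≈ 65.16°
|T| = 10 · 1 / (2.3803) ≈ 4.2012
Gain = 20 log₁₀(4.2012) ≈ 12.47 dB
∠T = (0°) − (65.16°) = -65.16°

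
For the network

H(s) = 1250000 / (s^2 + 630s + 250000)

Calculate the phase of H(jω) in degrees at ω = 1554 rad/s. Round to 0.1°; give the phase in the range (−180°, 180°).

At s = jω = j1554:
quadratic: (j1554)² + 630·j1554 + 250000 = -2164916 + j979020 → |·| ≈ 2.376e+06, ∠ ≈ 155.67°
∠H = 0.00° − 155.67° = -155.67°

-155.7°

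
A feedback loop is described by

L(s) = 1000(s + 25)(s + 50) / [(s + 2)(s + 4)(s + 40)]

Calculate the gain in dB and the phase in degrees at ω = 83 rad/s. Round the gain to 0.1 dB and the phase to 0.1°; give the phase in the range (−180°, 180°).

At s = jω = j83:
zero (s+25): 25 + j83 → |·| = √(25²+83²) = √7514 ≈ 86.683, ∠ = arctan(83/25) ≈ 73.24°
zero (s+50): 50 + j83 → |·| = √(50²+83²) = √9389 ≈ 96.897, ∠ = arctan(83/50) ≈ 58.93°
pole (s+2): 2 + j83 → |·| = √(2²+83²) = √6893 ≈ 83.024, ∠ = arctan(83/2) ≈ 88.62°
pole (s+4): 4 + j83 → |·| = √(4²+83²) = √6905 ≈ 83.096, ∠ = arctan(83/4) ≈ 87.24°
pole (s+40): 40 + j83 → |·| = √(40²+83²) = √8489 ≈ 92.136, ∠ = arctan(83/40) ≈ 64.27°
|L| = 1000 · 8399.3 / 6.3564e+05 ≈ 13.214
Gain = 20 log₁₀(13.214) ≈ 22.42 dB
∠L = 132.17° − 240.13° = -107.96°

22.4 dB, -108.0°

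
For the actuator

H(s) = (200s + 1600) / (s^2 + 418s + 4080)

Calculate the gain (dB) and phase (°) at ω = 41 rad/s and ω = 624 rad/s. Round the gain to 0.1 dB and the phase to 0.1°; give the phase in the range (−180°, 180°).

ω = 41: -6.3 dB, -3.1°; ω = 624: -11.4 dB, -56.6°

Substitute s = j41:
Numerator: 200(j41) + 1600 = 1600 + j8200
Denominator: (j41)^2 + 418(j41) + 4080 = 2399 + j17138
|N| = √(1600² + 8200²) ≈ 8354.6, ∠N ≈ 78.96°
|D| = √(2399² + 17138²) ≈ 17305, ∠D ≈ 82.03°
|H| = 8354.6 / 17305 ≈ 0.48279
Gain = 20 log₁₀(0.48279) ≈ -6.32 dB
∠H = 78.96° − 82.03° = -3.07°

Substitute s = j624:
Numerator: 200(j624) + 1600 = 1600 + j124800
Denominator: (j624)^2 + 418(j624) + 4080 = -385296 + j260832
|N| = √(1600² + 124800²) ≈ 1.2481e+05, ∠N ≈ 89.27°
|D| = √(385296² + 260832²) ≈ 4.6528e+05, ∠D ≈ 145.90°
|H| = 1.2481e+05 / 4.6528e+05 ≈ 0.26825
Gain = 20 log₁₀(0.26825) ≈ -11.43 dB
∠H = 89.27° − 145.90° = -56.63°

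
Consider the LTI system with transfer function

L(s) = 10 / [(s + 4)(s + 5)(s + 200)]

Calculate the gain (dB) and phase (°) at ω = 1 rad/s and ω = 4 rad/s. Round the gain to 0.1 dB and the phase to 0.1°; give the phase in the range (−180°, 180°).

ω = 1: -52.5 dB, -25.6°; ω = 4: -57.2 dB, -84.8°

At s = jω = j1:
pole (s+4): 4 + j1 → |·| = √(4²+1²) = √17 ≈ 4.1231, ∠ = arctan(1/4) ≈ 14.04°
pole (s+5): 5 + j1 → |·| = √(5²+1²) = √26 ≈ 5.099, ∠ = arctan(1/5) ≈ 11.31°
pole (s+200): 200 + j1 → |·| = √(200²+1²) = √40001 ≈ 200, ∠ = arctan(1/200) ≈ 0.29°
|L| = 10 / 4204.7 ≈ 0.0023783
Gain = 20 log₁₀(0.0023783) ≈ -52.47 dB
∠L = 0.00° − 25.64° = -25.64°

At s = jω = j4:
pole (s+4): 4 + j4 → |·| = √(4²+4²) = √32 ≈ 5.6569, ∠ = arctan(4/4) ≈ 45.00°
pole (s+5): 5 + j4 → |·| = √(5²+4²) = √41 ≈ 6.4031, ∠ = arctan(4/5) ≈ 38.66°
pole (s+200): 200 + j4 → |·| = √(200²+4²) = √40016 ≈ 200.04, ∠ = arctan(4/200) ≈ 1.15°
|L| = 10 / 7245.8 ≈ 0.0013801
Gain = 20 log₁₀(0.0013801) ≈ -57.20 dB
∠L = 0.00° − 84.81° = -84.81°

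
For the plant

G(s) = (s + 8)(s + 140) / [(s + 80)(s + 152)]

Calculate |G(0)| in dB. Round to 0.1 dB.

G(0) = 1·8·140 / (80·152) ≈ 0.092105
20 log₁₀(0.092105) ≈ -20.71 dB

-20.7 dB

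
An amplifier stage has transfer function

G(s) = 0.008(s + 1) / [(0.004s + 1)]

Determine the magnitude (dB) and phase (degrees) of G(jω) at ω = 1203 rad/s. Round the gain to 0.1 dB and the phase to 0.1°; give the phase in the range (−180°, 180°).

5.8 dB, 11.7°

At ω = 1203 rad/s:
zero (1 + j1203·1) = 1 + j1203 → |·| ≈ 1203, ∠ ≈ 89.95°
pole (1 + j1203·0.004) = 1 + j4.812 → |·| ≈ 4.9148, ∠ ≈ 78.26°
|G| = 0.008 · 1203 / (4.9148) ≈ 1.9582
Gain = 20 log₁₀(1.9582) ≈ 5.84 dB
∠G = (89.95°) − (78.26°) = 11.69°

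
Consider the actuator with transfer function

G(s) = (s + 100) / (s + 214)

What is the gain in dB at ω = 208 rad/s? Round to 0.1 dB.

-2.2 dB

Substitute s = j208:
Numerator: (j208) + 100 = 100 + j208
Denominator: (j208) + 214 = 214 + j208
|N| = √(100² + 208²) ≈ 230.79, ∠N ≈ 64.32°
|D| = √(214² + 208²) ≈ 298.43, ∠D ≈ 44.19°
|G| = 230.79 / 298.43 ≈ 0.77335
Gain = 20 log₁₀(0.77335) ≈ -2.23 dB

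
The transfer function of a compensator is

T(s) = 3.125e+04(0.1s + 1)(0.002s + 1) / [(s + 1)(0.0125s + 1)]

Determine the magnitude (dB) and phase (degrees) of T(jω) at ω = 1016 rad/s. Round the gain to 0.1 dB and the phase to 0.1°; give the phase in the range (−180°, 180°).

54.9 dB, -22.2°

At ω = 1016 rad/s:
zero (1 + j1016·0.1) = 1 + j101.6 → |·| ≈ 101.6, ∠ ≈ 89.44°
zero (1 + j1016·0.002) = 1 + j2.032 → |·| ≈ 2.2647, ∠ ≈ 63.80°
pole (1 + j1016·1) = 1 + j1016 → |·| ≈ 1016, ∠ ≈ 89.94°
pole (1 + j1016·0.0125) = 1 + j12.7 → |·| ≈ 12.739, ∠ ≈ 85.50°
|T| = 3.125e+04 · 101.6 · 2.2647 / (1016 · 12.739) ≈ 555.55
Gain = 20 log₁₀(555.55) ≈ 54.89 dB
∠T = (89.44° + 63.80°) − (89.94° + 85.50°) = -22.20°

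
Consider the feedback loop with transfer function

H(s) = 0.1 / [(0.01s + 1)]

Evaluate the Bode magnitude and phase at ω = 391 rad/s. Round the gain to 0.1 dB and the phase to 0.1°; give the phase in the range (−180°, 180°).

-32.1 dB, -75.7°

At ω = 391 rad/s:
pole (1 + j391·0.01) = 1 + j3.91 → |·| ≈ 4.0359, ∠ ≈ 75.65°
|H| = 0.1 · 1 / (4.0359) ≈ 0.024778
Gain = 20 log₁₀(0.024778) ≈ -32.12 dB
∠H = (0°) − (75.65°) = -75.65°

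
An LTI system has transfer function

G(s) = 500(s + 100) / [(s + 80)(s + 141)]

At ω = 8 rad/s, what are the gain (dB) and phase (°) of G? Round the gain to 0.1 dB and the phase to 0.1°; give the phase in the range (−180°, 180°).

12.9 dB, -4.4°

At s = jω = j8:
zero (s+100): 100 + j8 → |·| = √(100²+8²) = √10064 ≈ 100.32, ∠ = arctan(8/100) ≈ 4.57°
pole (s+80): 80 + j8 → |·| = √(80²+8²) = √6464 ≈ 80.399, ∠ = arctan(8/80) ≈ 5.71°
pole (s+141): 141 + j8 → |·| = √(141²+8²) = √19945 ≈ 141.23, ∠ = arctan(8/141) ≈ 3.25°
|G| = 500 · 100.32 / 11355 ≈ 4.4174
Gain = 20 log₁₀(4.4174) ≈ 12.90 dB
∠G = 4.57° − 8.96° = -4.39°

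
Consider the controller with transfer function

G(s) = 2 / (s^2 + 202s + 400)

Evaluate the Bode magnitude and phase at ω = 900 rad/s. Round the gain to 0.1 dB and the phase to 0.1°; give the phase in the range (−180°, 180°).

Substitute s = j900:
Numerator: 2 = 2 + j0
Denominator: (j900)^2 + 202(j900) + 400 = -809600 + j181800
|N| = √(2² + 0²) ≈ 2, ∠N ≈ 0.00°
|D| = √(809600² + 181800²) ≈ 8.2976e+05, ∠D ≈ 167.34°
|G| = 2 / 8.2976e+05 ≈ 2.4103e-06
Gain = 20 log₁₀(2.4103e-06) ≈ -112.36 dB
∠G = 0.00° − 167.34° = -167.34°

-112.4 dB, -167.3°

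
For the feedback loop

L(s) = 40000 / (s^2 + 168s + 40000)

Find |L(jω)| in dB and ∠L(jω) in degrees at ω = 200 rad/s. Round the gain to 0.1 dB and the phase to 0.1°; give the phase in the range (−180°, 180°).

At s = jω = j200:
quadratic: (j200)² + 168·j200 + 40000 = 0 + j33600 → |·| ≈ 33600, ∠ ≈ 90.00°
|L| = 40000 / 33600 ≈ 1.1905
Gain = 20 log₁₀(1.1905) ≈ 1.51 dB
∠L = 0.00° − 90.00° = -90.00°

1.5 dB, -90.0°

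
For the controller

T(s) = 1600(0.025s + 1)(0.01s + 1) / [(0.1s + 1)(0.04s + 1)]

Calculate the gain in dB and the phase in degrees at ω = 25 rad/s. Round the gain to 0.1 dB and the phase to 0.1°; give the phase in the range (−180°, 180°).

At ω = 25 rad/s:
zero (1 + j25·0.025) = 1 + j0.625 → |·| ≈ 1.1792, ∠ ≈ 32.01°
zero (1 + j25·0.01) = 1 + j0.25 → |·| ≈ 1.0308, ∠ ≈ 14.04°
pole (1 + j25·0.1) = 1 + j2.5 → |·| ≈ 2.6926, ∠ ≈ 68.20°
pole (1 + j25·0.04) = 1 + j1 → |·| ≈ 1.4142, ∠ ≈ 45.00°
|T| = 1600 · 1.1792 · 1.0308 / (2.6926 · 1.4142) ≈ 510.74
Gain = 20 log₁₀(510.74) ≈ 54.16 dB
∠T = (32.01° + 14.04°) − (68.20° + 45.00°) = -67.15°

54.2 dB, -67.2°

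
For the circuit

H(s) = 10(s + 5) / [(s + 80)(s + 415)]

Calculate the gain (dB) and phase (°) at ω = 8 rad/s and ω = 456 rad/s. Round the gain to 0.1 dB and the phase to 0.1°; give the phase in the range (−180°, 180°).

ω = 8: -51.0 dB, 51.2°; ω = 456: -35.9 dB, -38.4°

At s = jω = j8:
zero (s+5): 5 + j8 → |·| = √(5²+8²) = √89 ≈ 9.434, ∠ = arctan(8/5) ≈ 57.99°
pole (s+80): 80 + j8 → |·| = √(80²+8²) = √6464 ≈ 80.399, ∠ = arctan(8/80) ≈ 5.71°
pole (s+415): 415 + j8 → |·| = √(415²+8²) = √172289 ≈ 415.08, ∠ = arctan(8/415) ≈ 1.10°
|H| = 10 · 9.434 / 33372 ≈ 0.0028269
Gain = 20 log₁₀(0.0028269) ≈ -50.97 dB
∠H = 57.99° − 6.81° = 51.18°

At s = jω = j456:
zero (s+5): 5 + j456 → |·| = √(5²+456²) = √207961 ≈ 456.03, ∠ = arctan(456/5) ≈ 89.37°
pole (s+80): 80 + j456 → |·| = √(80²+456²) = √214336 ≈ 462.96, ∠ = arctan(456/80) ≈ 80.05°
pole (s+415): 415 + j456 → |·| = √(415²+456²) = √380161 ≈ 616.57, ∠ = arctan(456/415) ≈ 47.70°
|H| = 10 · 456.03 / 2.8545e+05 ≈ 0.015976
Gain = 20 log₁₀(0.015976) ≈ -35.93 dB
∠H = 89.37° − 127.75° = -38.38°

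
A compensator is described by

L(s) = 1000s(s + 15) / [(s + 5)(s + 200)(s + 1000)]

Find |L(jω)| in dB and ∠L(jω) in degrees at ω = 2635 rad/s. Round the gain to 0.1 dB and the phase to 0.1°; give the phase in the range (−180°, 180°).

-9.0 dB, -65.1°

At s = jω = j2635:
zero (s+15): 15 + j2635 → |·| = √(15²+2635²) = √6943450 ≈ 2635, ∠ = arctan(2635/15) ≈ 89.67°
zero at origin: s = j2635 → |·| = 2635, ∠ = 90.00°
pole (s+5): 5 + j2635 → |·| = √(5²+2635²) = √6943250 ≈ 2635, ∠ = arctan(2635/5) ≈ 89.89°
pole (s+200): 200 + j2635 → |·| = √(200²+2635²) = √6983225 ≈ 2642.6, ∠ = arctan(2635/200) ≈ 85.66°
pole (s+1000): 1000 + j2635 → |·| = √(1000²+2635²) = √7943225 ≈ 2818.4, ∠ = arctan(2635/1000) ≈ 69.22°
|L| = 1000 · 6.9432e+06 / 1.9625e+10 ≈ 0.35379
Gain = 20 log₁₀(0.35379) ≈ -9.03 dB
∠L = 179.67° − 244.77° = -65.10°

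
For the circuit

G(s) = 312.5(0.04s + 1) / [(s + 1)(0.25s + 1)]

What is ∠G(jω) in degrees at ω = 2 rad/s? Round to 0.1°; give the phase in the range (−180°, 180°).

At ω = 2 rad/s:
zero (1 + j2·0.04) = 1 + j0.08 → |·| ≈ 1.0032, ∠ ≈ 4.57°
pole (1 + j2·1) = 1 + j2 → |·| ≈ 2.2361, ∠ ≈ 63.43°
pole (1 + j2·0.25) = 1 + j0.5 → |·| ≈ 1.118, ∠ ≈ 26.57°
∠G = (4.57°) − (63.43° + 26.57°) = -85.43°

-85.4°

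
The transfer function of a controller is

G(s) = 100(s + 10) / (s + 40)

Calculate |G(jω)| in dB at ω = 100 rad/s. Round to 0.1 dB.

At s = jω = j100:
zero (s+10): 10 + j100 → |·| = √(10²+100²) = √10100 ≈ 100.5, ∠ = arctan(100/10) ≈ 84.29°
pole (s+40): 40 + j100 → |·| = √(40²+100²) = √11600 ≈ 107.7, ∠ = arctan(100/40) ≈ 68.20°
|G| = 100 · 100.5 / 107.7 ≈ 93.315
Gain = 20 log₁₀(93.315) ≈ 39.40 dB

39.4 dB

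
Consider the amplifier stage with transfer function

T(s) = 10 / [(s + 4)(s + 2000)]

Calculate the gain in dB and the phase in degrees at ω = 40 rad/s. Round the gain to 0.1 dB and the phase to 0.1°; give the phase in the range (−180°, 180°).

-78.1 dB, -85.4°

At s = jω = j40:
pole (s+4): 4 + j40 → |·| = √(4²+40²) = √1616 ≈ 40.2, ∠ = arctan(40/4) ≈ 84.29°
pole (s+2000): 2000 + j40 → |·| = √(2000²+40²) = √4001600 ≈ 2000.4, ∠ = arctan(40/2000) ≈ 1.15°
|T| = 10 / 80416 ≈ 0.00012435
Gain = 20 log₁₀(0.00012435) ≈ -78.11 dB
∠T = 0.00° − 85.44° = -85.44°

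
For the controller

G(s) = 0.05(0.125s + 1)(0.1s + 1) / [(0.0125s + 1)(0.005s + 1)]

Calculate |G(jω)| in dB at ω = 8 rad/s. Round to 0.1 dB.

-20.9 dB

At ω = 8 rad/s:
zero (1 + j8·0.125) = 1 + j1 → |·| ≈ 1.4142, ∠ ≈ 45.00°
zero (1 + j8·0.1) = 1 + j0.8 → |·| ≈ 1.2806, ∠ ≈ 38.66°
pole (1 + j8·0.0125) = 1 + j0.1 → |·| ≈ 1.005, ∠ ≈ 5.71°
pole (1 + j8·0.005) = 1 + j0.04 → |·| ≈ 1.0008, ∠ ≈ 2.29°
|G| = 0.05 · 1.4142 · 1.2806 / (1.005 · 1.0008) ≈ 0.090029
Gain = 20 log₁₀(0.090029) ≈ -20.91 dB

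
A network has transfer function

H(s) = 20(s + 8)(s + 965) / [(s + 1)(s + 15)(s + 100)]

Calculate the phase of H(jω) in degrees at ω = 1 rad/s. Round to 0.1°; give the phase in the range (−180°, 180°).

At s = jω = j1:
zero (s+8): 8 + j1 → |·| = √(8²+1²) = √65 ≈ 8.0623, ∠ = arctan(1/8) ≈ 7.13°
zero (s+965): 965 + j1 → |·| = √(965²+1²) = √931226 ≈ 965, ∠ = arctan(1/965) ≈ 0.06°
pole (s+1): 1 + j1 → |·| = √(1²+1²) = √2 ≈ 1.4142, ∠ = arctan(1/1) ≈ 45.00°
pole (s+15): 15 + j1 → |·| = √(15²+1²) = √226 ≈ 15.033, ∠ = arctan(1/15) ≈ 3.81°
pole (s+100): 100 + j1 → |·| = √(100²+1²) = √10001 ≈ 100, ∠ = arctan(1/100) ≈ 0.57°
∠H = 7.19° − 49.38° = -42.19°

-42.2°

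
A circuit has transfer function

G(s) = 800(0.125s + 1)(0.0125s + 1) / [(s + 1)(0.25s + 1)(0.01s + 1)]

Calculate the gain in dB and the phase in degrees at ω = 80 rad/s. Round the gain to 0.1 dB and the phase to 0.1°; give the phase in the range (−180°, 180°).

At ω = 80 rad/s:
zero (1 + j80·0.125) = 1 + j10 → |·| ≈ 10.05, ∠ ≈ 84.29°
zero (1 + j80·0.0125) = 1 + j1 → |·| ≈ 1.4142, ∠ ≈ 45.00°
pole (1 + j80·1) = 1 + j80 → |·| ≈ 80.006, ∠ ≈ 89.28°
pole (1 + j80·0.25) = 1 + j20 → |·| ≈ 20.025, ∠ ≈ 87.14°
pole (1 + j80·0.01) = 1 + j0.8 → |·| ≈ 1.2806, ∠ ≈ 38.66°
|G| = 800 · 10.05 · 1.4142 / (80.006 · 20.025 · 1.2806) ≈ 5.5419
Gain = 20 log₁₀(5.5419) ≈ 14.87 dB
∠G = (84.29° + 45.00°) − (89.28° + 87.14° + 38.66°) = -85.79°

14.9 dB, -85.8°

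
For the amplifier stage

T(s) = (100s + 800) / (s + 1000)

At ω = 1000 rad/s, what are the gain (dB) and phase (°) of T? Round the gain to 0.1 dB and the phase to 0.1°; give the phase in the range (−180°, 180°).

37.0 dB, 44.5°

Substitute s = j1000:
Numerator: 100(j1000) + 800 = 800 + j100000
Denominator: (j1000) + 1000 = 1000 + j1000
|N| = √(800² + 100000²) ≈ 1e+05, ∠N ≈ 89.54°
|D| = √(1000² + 1000²) ≈ 1414.2, ∠D ≈ 45.00°
|T| = 1e+05 / 1414.2 ≈ 70.711
Gain = 20 log₁₀(70.711) ≈ 36.99 dB
∠T = 89.54° − 45.00° = 44.54°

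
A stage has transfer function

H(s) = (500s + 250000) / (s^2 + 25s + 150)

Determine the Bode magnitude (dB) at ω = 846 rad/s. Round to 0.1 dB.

-3.3 dB

Substitute s = j846:
Numerator: 500(j846) + 250000 = 250000 + j423000
Denominator: (j846)^2 + 25(j846) + 150 = -715566 + j21150
|N| = √(250000² + 423000²) ≈ 4.9135e+05, ∠N ≈ 59.42°
|D| = √(715566² + 21150²) ≈ 7.1588e+05, ∠D ≈ 178.31°
|H| = 4.9135e+05 / 7.1588e+05 ≈ 0.68636
Gain = 20 log₁₀(0.68636) ≈ -3.27 dB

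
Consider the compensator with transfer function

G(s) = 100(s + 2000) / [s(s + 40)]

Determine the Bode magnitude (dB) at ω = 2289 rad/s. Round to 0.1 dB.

At s = jω = j2289:
zero (s+2000): 2000 + j2289 → |·| = √(2000²+2289²) = √9239521 ≈ 3039.7, ∠ = arctan(2289/2000) ≈ 48.85°
pole (s+40): 40 + j2289 → |·| = √(40²+2289²) = √5241121 ≈ 2289.3, ∠ = arctan(2289/40) ≈ 89.00°
pole at origin: |s| = 2289, ∠ = 90.00° (in denominator)
|G| = 100 · 3039.7 / 5.2402e+06 ≈ 0.058007
Gain = 20 log₁₀(0.058007) ≈ -24.73 dB

-24.7 dB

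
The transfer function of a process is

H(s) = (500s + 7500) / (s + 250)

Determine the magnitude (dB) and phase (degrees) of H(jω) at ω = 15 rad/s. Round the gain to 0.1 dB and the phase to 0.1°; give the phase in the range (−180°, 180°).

Substitute s = j15:
Numerator: 500(j15) + 7500 = 7500 + j7500
Denominator: (j15) + 250 = 250 + j15
|N| = √(7500² + 7500²) ≈ 10607, ∠N ≈ 45.00°
|D| = √(250² + 15²) ≈ 250.45, ∠D ≈ 3.43°
|H| = 10607 / 250.45 ≈ 42.352
Gain = 20 log₁₀(42.352) ≈ 32.54 dB
∠H = 45.00° − 3.43° = 41.57°

32.5 dB, 41.6°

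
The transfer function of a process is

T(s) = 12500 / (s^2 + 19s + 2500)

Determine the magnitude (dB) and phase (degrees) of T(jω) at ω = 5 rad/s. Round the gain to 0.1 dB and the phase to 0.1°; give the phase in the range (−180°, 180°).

At s = jω = j5:
quadratic: (j5)² + 19·j5 + 2500 = 2475 + j95 → |·| ≈ 2476.8, ∠ ≈ 2.20°
|T| = 12500 / 2476.8 ≈ 5.0468
Gain = 20 log₁₀(5.0468) ≈ 14.06 dB
∠T = 0.00° − 2.20° = -2.20°

14.1 dB, -2.2°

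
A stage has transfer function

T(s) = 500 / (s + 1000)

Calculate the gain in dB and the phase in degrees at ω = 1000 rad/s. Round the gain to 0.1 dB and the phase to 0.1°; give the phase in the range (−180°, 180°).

At s = jω = j1000:
pole (s+1000): 1000 + j1000 → |·| = √(1000²+1000²) = √2000000 ≈ 1414.2, ∠ = arctan(1000/1000) ≈ 45.00°
|T| = 500 / 1414.2 ≈ 0.35356
Gain = 20 log₁₀(0.35356) ≈ -9.03 dB
∠T = 0.00° − 45.00° = -45.00°

-9.0 dB, -45.0°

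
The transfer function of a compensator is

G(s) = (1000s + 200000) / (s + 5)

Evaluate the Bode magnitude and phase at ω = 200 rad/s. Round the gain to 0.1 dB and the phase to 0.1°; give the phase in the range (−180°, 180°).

Substitute s = j200:
Numerator: 1000(j200) + 200000 = 200000 + j200000
Denominator: (j200) + 5 = 5 + j200
|N| = √(200000² + 200000²) ≈ 2.8284e+05, ∠N ≈ 45.00°
|D| = √(5² + 200²) ≈ 200.06, ∠D ≈ 88.57°
|G| = 2.8284e+05 / 200.06 ≈ 1413.8
Gain = 20 log₁₀(1413.8) ≈ 63.01 dB
∠G = 45.00° − 88.57° = -43.57°

63.0 dB, -43.6°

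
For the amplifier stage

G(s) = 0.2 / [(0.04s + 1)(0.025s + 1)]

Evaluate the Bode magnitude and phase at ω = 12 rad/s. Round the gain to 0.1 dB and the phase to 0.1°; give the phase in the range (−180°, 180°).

-15.3 dB, -42.3°

At ω = 12 rad/s:
pole (1 + j12·0.04) = 1 + j0.48 → |·| ≈ 1.1092, ∠ ≈ 25.64°
pole (1 + j12·0.025) = 1 + j0.3 → |·| ≈ 1.044, ∠ ≈ 16.70°
|G| = 0.2 · 1 / (1.1092 · 1.044) ≈ 0.17271
Gain = 20 log₁₀(0.17271) ≈ -15.25 dB
∠G = (0°) − (25.64° + 16.70°) = -42.34°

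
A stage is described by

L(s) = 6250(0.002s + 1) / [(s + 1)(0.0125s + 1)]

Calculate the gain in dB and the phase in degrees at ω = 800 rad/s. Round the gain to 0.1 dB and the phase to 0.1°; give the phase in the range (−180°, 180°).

3.3 dB, -116.2°

At ω = 800 rad/s:
zero (1 + j800·0.002) = 1 + j1.6 → |·| ≈ 1.8868, ∠ ≈ 57.99°
pole (1 + j800·1) = 1 + j800 → |·| ≈ 800, ∠ ≈ 89.93°
pole (1 + j800·0.0125) = 1 + j10 → |·| ≈ 10.05, ∠ ≈ 84.29°
|L| = 6250 · 1.8868 / (800 · 10.05) ≈ 1.4667
Gain = 20 log₁₀(1.4667) ≈ 3.33 dB
∠L = (57.99°) − (89.93° + 84.29°) = -116.23°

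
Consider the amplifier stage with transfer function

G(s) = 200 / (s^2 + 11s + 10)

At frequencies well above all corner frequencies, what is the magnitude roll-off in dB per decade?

Each pole contributes −20 dB/decade at high frequency; each zero contributes +20 dB/decade.
Net: 0 zero(s) − 2 pole(s) → -40 dB/decade.

-40 dB/decade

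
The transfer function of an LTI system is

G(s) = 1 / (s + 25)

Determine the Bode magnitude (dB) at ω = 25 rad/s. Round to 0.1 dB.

At s = jω = j25:
pole (s+25): 25 + j25 → |·| = √(25²+25²) = √1250 ≈ 35.355, ∠ = arctan(25/25) ≈ 45.00°
|G| = 1 / 35.355 ≈ 0.028285
Gain = 20 log₁₀(0.028285) ≈ -30.97 dB

-31.0 dB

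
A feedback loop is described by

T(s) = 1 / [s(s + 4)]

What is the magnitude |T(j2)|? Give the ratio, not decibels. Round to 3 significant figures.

At s = jω = j2:
pole (s+4): 4 + j2 → |·| = √(4²+2²) = √20 ≈ 4.4721, ∠ = arctan(2/4) ≈ 26.57°
pole at origin: |s| = 2, ∠ = 90.00° (in denominator)
|T| = 1 / 8.9442 ≈ 0.1118

0.112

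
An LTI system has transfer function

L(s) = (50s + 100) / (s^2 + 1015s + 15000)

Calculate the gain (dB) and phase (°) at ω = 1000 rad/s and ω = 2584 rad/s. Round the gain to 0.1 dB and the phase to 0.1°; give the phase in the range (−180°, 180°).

Substitute s = j1000:
Numerator: 50(j1000) + 100 = 100 + j50000
Denominator: (j1000)^2 + 1015(j1000) + 15000 = -985000 + j1015000
|N| = √(100² + 50000²) ≈ 50000, ∠N ≈ 89.89°
|D| = √(985000² + 1015000²) ≈ 1.4144e+06, ∠D ≈ 134.14°
|L| = 50000 / 1.4144e+06 ≈ 0.035351
Gain = 20 log₁₀(0.035351) ≈ -29.03 dB
∠L = 89.89° − 134.14° = -44.25°

Substitute s = j2584:
Numerator: 50(j2584) + 100 = 100 + j129200
Denominator: (j2584)^2 + 1015(j2584) + 15000 = -6662056 + j2622760
|N| = √(100² + 129200²) ≈ 1.292e+05, ∠N ≈ 89.96°
|D| = √(6662056² + 2622760²) ≈ 7.1597e+06, ∠D ≈ 158.51°
|L| = 1.292e+05 / 7.1597e+06 ≈ 0.018045
Gain = 20 log₁₀(0.018045) ≈ -34.87 dB
∠L = 89.96° − 158.51° = -68.55°

ω = 1000: -29.0 dB, -44.3°; ω = 2584: -34.9 dB, -68.6°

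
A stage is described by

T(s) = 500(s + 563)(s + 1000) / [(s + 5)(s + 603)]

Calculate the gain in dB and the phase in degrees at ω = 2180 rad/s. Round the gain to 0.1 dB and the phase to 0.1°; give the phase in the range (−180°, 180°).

54.8 dB, -23.5°

At s = jω = j2180:
zero (s+563): 563 + j2180 → |·| = √(563²+2180²) = √5069369 ≈ 2251.5, ∠ = arctan(2180/563) ≈ 75.52°
zero (s+1000): 1000 + j2180 → |·| = √(1000²+2180²) = √5752400 ≈ 2398.4, ∠ = arctan(2180/1000) ≈ 65.36°
pole (s+5): 5 + j2180 → |·| = √(5²+2180²) = √4752425 ≈ 2180, ∠ = arctan(2180/5) ≈ 89.87°
pole (s+603): 603 + j2180 → |·| = √(603²+2180²) = √5116009 ≈ 2261.9, ∠ = arctan(2180/603) ≈ 74.54°
|T| = 500 · 5.4e+06 / 4.9309e+06 ≈ 547.57
Gain = 20 log₁₀(547.57) ≈ 54.77 dB
∠T = 140.88° − 164.41° = -23.53°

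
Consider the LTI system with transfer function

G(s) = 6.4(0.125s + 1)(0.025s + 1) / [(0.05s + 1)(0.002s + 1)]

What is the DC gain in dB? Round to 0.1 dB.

G(0) = 6.4 · 1 / 1 = 6.4
20 log₁₀(6.4) ≈ 16.12 dB

16.1 dB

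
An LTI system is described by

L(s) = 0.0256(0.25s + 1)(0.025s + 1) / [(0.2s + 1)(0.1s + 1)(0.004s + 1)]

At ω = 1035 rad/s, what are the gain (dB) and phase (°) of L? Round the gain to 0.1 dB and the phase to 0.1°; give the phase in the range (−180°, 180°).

-54.5 dB, -78.0°

At ω = 1035 rad/s:
zero (1 + j1035·0.25) = 1 + j258.75 → |·| ≈ 258.75, ∠ ≈ 89.78°
zero (1 + j1035·0.025) = 1 + j25.875 → |·| ≈ 25.894, ∠ ≈ 87.79°
pole (1 + j1035·0.2) = 1 + j207 → |·| ≈ 207, ∠ ≈ 89.72°
pole (1 + j1035·0.1) = 1 + j103.5 → |·| ≈ 103.5, ∠ ≈ 89.45°
pole (1 + j1035·0.004) = 1 + j4.14 → |·| ≈ 4.2591, ∠ ≈ 76.42°
|L| = 0.0256 · 258.75 · 25.894 / (207 · 103.5 · 4.2591) ≈ 0.0018797
Gain = 20 log₁₀(0.0018797) ≈ -54.52 dB
∠L = (89.78° + 87.79°) − (89.72° + 89.45° + 76.42°) = -78.02°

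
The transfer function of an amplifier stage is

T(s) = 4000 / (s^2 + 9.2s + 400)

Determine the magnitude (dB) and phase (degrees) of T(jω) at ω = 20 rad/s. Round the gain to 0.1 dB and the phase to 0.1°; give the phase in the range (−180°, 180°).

26.7 dB, -90.0°

At s = jω = j20:
quadratic: (j20)² + 9.2·j20 + 400 = 0 + j184 → |·| ≈ 184, ∠ ≈ 90.00°
|T| = 4000 / 184 ≈ 21.739
Gain = 20 log₁₀(21.739) ≈ 26.74 dB
∠T = 0.00° − 90.00° = -90.00°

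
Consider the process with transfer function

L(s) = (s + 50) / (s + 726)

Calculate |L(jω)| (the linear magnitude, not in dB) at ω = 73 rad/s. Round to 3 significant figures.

Substitute s = j73:
Numerator: (j73) + 50 = 50 + j73
Denominator: (j73) + 726 = 726 + j73
|N| = √(50² + 73²) ≈ 88.482, ∠N ≈ 55.59°
|D| = √(726² + 73²) ≈ 729.66, ∠D ≈ 5.74°
|L| = 88.482 / 729.66 ≈ 0.12126

0.121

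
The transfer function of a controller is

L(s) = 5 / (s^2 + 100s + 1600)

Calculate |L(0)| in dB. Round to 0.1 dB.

-50.1 dB

L(0) = 5 / 1600 = 0.003125
20 log₁₀(0.003125) ≈ -50.10 dB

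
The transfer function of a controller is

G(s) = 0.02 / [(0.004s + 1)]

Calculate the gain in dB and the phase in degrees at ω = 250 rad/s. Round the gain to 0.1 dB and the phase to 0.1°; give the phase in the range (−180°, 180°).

-37.0 dB, -45.0°

At ω = 250 rad/s:
pole (1 + j250·0.004) = 1 + j1 → |·| ≈ 1.4142, ∠ ≈ 45.00°
|G| = 0.02 · 1 / (1.4142) ≈ 0.014142
Gain = 20 log₁₀(0.014142) ≈ -36.99 dB
∠G = (0°) − (45.00°) = -45.00°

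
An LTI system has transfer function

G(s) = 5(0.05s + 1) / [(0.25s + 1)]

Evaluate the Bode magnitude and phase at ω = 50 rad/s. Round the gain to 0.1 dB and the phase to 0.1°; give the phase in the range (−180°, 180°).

0.6 dB, -17.2°

At ω = 50 rad/s:
zero (1 + j50·0.05) = 1 + j2.5 → |·| ≈ 2.6926, ∠ ≈ 68.20°
pole (1 + j50·0.25) = 1 + j12.5 → |·| ≈ 12.54, ∠ ≈ 85.43°
|G| = 5 · 2.6926 / (12.54) ≈ 1.0736
Gain = 20 log₁₀(1.0736) ≈ 0.62 dB
∠G = (68.20°) − (85.43°) = -17.23°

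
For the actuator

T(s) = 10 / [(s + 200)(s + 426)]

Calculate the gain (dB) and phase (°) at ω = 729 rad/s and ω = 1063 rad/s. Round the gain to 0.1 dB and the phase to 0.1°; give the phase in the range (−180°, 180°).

ω = 729: -96.1 dB, -134.4°; ω = 1063: -101.9 dB, -147.5°

At s = jω = j729:
pole (s+200): 200 + j729 → |·| = √(200²+729²) = √571441 ≈ 755.94, ∠ = arctan(729/200) ≈ 74.66°
pole (s+426): 426 + j729 → |·| = √(426²+729²) = √712917 ≈ 844.34, ∠ = arctan(729/426) ≈ 59.70°
|T| = 10 / 6.3827e+05 ≈ 1.5667e-05
Gain = 20 log₁₀(1.5667e-05) ≈ -96.10 dB
∠T = 0.00° − 134.36° = -134.36°

At s = jω = j1063:
pole (s+200): 200 + j1063 → |·| = √(200²+1063²) = √1169969 ≈ 1081.7, ∠ = arctan(1063/200) ≈ 79.34°
pole (s+426): 426 + j1063 → |·| = √(426²+1063²) = √1311445 ≈ 1145.2, ∠ = arctan(1063/426) ≈ 68.16°
|T| = 10 / 1.2388e+06 ≈ 8.0723e-06
Gain = 20 log₁₀(8.0723e-06) ≈ -101.86 dB
∠T = 0.00° − 147.50° = -147.50°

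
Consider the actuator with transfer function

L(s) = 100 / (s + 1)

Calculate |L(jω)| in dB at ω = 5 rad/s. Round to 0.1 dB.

25.9 dB

Substitute s = j5:
Numerator: 100 = 100 + j0
Denominator: (j5) + 1 = 1 + j5
|N| = √(100² + 0²) ≈ 100, ∠N ≈ 0.00°
|D| = √(1² + 5²) ≈ 5.099, ∠D ≈ 78.69°
|L| = 100 / 5.099 ≈ 19.612
Gain = 20 log₁₀(19.612) ≈ 25.85 dB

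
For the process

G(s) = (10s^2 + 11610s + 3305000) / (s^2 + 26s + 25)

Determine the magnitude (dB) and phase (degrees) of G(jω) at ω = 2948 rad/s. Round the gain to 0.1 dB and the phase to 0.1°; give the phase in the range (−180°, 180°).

Substitute s = j2948:
Numerator: 10(j2948)^2 + 11610(j2948) + 3305000 = -83602040 + j34226280
Denominator: (j2948)^2 + 26(j2948) + 25 = -8690679 + j76648
|N| = √(83602040² + 34226280²) ≈ 9.0337e+07, ∠N ≈ 157.74°
|D| = √(8690679² + 76648²) ≈ 8.691e+06, ∠D ≈ 179.49°
|G| = 9.0337e+07 / 8.691e+06 ≈ 10.394
Gain = 20 log₁₀(10.394) ≈ 20.34 dB
∠G = 157.74° − 179.49° = -21.75°

20.3 dB, -21.8°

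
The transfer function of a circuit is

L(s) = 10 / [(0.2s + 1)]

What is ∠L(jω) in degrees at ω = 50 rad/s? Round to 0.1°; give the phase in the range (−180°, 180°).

-84.3°

At ω = 50 rad/s:
pole (1 + j50·0.2) = 1 + j10 → |·| ≈ 10.05, ∠ ≈ 84.29°
∠L = (0°) − (84.29°) = -84.29°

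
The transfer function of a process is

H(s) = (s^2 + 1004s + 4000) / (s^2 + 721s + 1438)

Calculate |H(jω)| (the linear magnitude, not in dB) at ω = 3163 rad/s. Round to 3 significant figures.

1.02

Substitute s = j3163:
Numerator: (j3163)^2 + 1004(j3163) + 4000 = -10000569 + j3175652
Denominator: (j3163)^2 + 721(j3163) + 1438 = -10003131 + j2280523
|N| = √(10000569² + 3175652²) ≈ 1.0493e+07, ∠N ≈ 162.38°
|D| = √(10003131² + 2280523²) ≈ 1.026e+07, ∠D ≈ 167.16°
|H| = 1.0493e+07 / 1.026e+07 ≈ 1.0227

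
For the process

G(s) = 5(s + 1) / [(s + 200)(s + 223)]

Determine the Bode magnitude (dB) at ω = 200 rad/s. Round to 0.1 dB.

At s = jω = j200:
zero (s+1): 1 + j200 → |·| = √(1²+200²) = √40001 ≈ 200, ∠ = arctan(200/1) ≈ 89.71°
pole (s+200): 200 + j200 → |·| = √(200²+200²) = √80000 ≈ 282.84, ∠ = arctan(200/200) ≈ 45.00°
pole (s+223): 223 + j200 → |·| = √(223²+200²) = √89729 ≈ 299.55, ∠ = arctan(200/223) ≈ 41.89°
|G| = 5 · 200 / 84725 ≈ 0.011803
Gain = 20 log₁₀(0.011803) ≈ -38.56 dB

-38.6 dB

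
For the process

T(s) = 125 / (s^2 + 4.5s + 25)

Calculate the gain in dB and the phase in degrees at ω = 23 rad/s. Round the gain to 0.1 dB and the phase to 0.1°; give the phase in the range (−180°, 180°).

-12.3 dB, -168.4°

At s = jω = j23:
quadratic: (j23)² + 4.5·j23 + 25 = -504 + j103.5 → |·| ≈ 514.52, ∠ ≈ 168.40°
|T| = 125 / 514.52 ≈ 0.24294
Gain = 20 log₁₀(0.24294) ≈ -12.29 dB
∠T = 0.00° − 168.40° = -168.40°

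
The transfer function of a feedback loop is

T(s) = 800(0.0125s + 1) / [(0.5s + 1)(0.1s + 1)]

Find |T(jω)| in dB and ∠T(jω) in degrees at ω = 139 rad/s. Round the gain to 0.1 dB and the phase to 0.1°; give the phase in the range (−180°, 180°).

At ω = 139 rad/s:
zero (1 + j139·0.0125) = 1 + j1.7375 → |·| ≈ 2.0047, ∠ ≈ 60.08°
pole (1 + j139·0.5) = 1 + j69.5 → |·| ≈ 69.507, ∠ ≈ 89.18°
pole (1 + j139·0.1) = 1 + j13.9 → |·| ≈ 13.936, ∠ ≈ 85.89°
|T| = 800 · 2.0047 / (69.507 · 13.936) ≈ 1.6557
Gain = 20 log₁₀(1.6557) ≈ 4.38 dB
∠T = (60.08°) − (89.18° + 85.89°) = -114.99°

4.4 dB, -115.0°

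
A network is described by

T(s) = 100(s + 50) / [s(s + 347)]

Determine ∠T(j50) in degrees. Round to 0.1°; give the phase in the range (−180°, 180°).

-53.2°

At s = jω = j50:
zero (s+50): 50 + j50 → |·| = √(50²+50²) = √5000 ≈ 70.711, ∠ = arctan(50/50) ≈ 45.00°
pole (s+347): 347 + j50 → |·| = √(347²+50²) = √122909 ≈ 350.58, ∠ = arctan(50/347) ≈ 8.20°
pole at origin: |s| = 50, ∠ = 90.00° (in denominator)
∠T = 45.00° − 98.20° = -53.20°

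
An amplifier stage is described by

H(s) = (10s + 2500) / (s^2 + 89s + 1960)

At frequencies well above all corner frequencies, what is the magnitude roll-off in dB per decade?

-20 dB/decade

Each pole contributes −20 dB/decade at high frequency; each zero contributes +20 dB/decade.
Net: 1 zero(s) − 2 pole(s) → -20 dB/decade.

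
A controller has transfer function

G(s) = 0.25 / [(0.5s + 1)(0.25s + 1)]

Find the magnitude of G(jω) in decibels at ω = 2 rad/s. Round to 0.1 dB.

At ω = 2 rad/s:
pole (1 + j2·0.5) = 1 + j1 → |·| ≈ 1.4142, ∠ ≈ 45.00°
pole (1 + j2·0.25) = 1 + j0.5 → |·| ≈ 1.118, ∠ ≈ 26.57°
|G| = 0.25 · 1 / (1.4142 · 1.118) ≈ 0.15812
Gain = 20 log₁₀(0.15812) ≈ -16.02 dB

-16.0 dB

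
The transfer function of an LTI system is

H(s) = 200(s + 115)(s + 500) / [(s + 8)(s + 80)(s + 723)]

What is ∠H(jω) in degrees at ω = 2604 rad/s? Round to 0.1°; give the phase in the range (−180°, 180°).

At s = jω = j2604:
zero (s+115): 115 + j2604 → |·| = √(115²+2604²) = √6794041 ≈ 2606.5, ∠ = arctan(2604/115) ≈ 87.47°
zero (s+500): 500 + j2604 → |·| = √(500²+2604²) = √7030816 ≈ 2651.6, ∠ = arctan(2604/500) ≈ 79.13°
pole (s+8): 8 + j2604 → |·| = √(8²+2604²) = √6780880 ≈ 2604, ∠ = arctan(2604/8) ≈ 89.82°
pole (s+80): 80 + j2604 → |·| = √(80²+2604²) = √6787216 ≈ 2605.2, ∠ = arctan(2604/80) ≈ 88.24°
pole (s+723): 723 + j2604 → |·| = √(723²+2604²) = √7303545 ≈ 2702.5, ∠ = arctan(2604/723) ≈ 74.48°
∠H = 166.60° − 252.54° = -85.94°

-85.9°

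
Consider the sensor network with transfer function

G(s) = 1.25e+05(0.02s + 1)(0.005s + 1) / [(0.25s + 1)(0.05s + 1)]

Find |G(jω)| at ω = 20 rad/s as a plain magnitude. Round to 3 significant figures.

1.88e+04

At ω = 20 rad/s:
zero (1 + j20·0.02) = 1 + j0.4 → |·| ≈ 1.077, ∠ ≈ 21.80°
zero (1 + j20·0.005) = 1 + j0.1 → |·| ≈ 1.005, ∠ ≈ 5.71°
pole (1 + j20·0.25) = 1 + j5 → |·| ≈ 5.099, ∠ ≈ 78.69°
pole (1 + j20·0.05) = 1 + j1 → |·| ≈ 1.4142, ∠ ≈ 45.00°
|G| = 1.25e+05 · 1.077 · 1.005 / (5.099 · 1.4142) ≈ 18763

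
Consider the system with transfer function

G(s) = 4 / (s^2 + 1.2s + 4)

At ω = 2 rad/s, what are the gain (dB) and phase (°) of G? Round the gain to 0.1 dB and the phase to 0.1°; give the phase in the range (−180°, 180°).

4.4 dB, -90.0°

At s = jω = j2:
quadratic: (j2)² + 1.2·j2 + 4 = 0 + j2.4 → |·| ≈ 2.4, ∠ ≈ 90.00°
|G| = 4 / 2.4 ≈ 1.6667
Gain = 20 log₁₀(1.6667) ≈ 4.44 dB
∠G = 0.00° − 90.00° = -90.00°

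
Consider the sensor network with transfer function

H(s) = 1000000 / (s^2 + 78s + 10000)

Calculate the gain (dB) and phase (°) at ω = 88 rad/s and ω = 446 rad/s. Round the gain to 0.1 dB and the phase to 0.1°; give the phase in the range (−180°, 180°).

ω = 88: 42.8 dB, -71.8°; ω = 446: 14.3 dB, -169.6°

At s = jω = j88:
quadratic: (j88)² + 78·j88 + 10000 = 2256 + j6864 → |·| ≈ 7225.2, ∠ ≈ 71.81°
|H| = 1000000 / 7225.2 ≈ 138.4
Gain = 20 log₁₀(138.4) ≈ 42.82 dB
∠H = 0.00° − 71.81° = -71.81°

At s = jω = j446:
quadratic: (j446)² + 78·j446 + 10000 = -188916 + j34788 → |·| ≈ 1.9209e+05, ∠ ≈ 169.57°
|H| = 1000000 / 1.9209e+05 ≈ 5.2059
Gain = 20 log₁₀(5.2059) ≈ 14.33 dB
∠H = 0.00° − 169.57° = -169.57°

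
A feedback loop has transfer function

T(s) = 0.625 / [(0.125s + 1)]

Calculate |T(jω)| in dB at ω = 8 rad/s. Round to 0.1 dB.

-7.1 dB

At ω = 8 rad/s:
pole (1 + j8·0.125) = 1 + j1 → |·| ≈ 1.4142, ∠ ≈ 45.00°
|T| = 0.625 · 1 / (1.4142) ≈ 0.44195
Gain = 20 log₁₀(0.44195) ≈ -7.09 dB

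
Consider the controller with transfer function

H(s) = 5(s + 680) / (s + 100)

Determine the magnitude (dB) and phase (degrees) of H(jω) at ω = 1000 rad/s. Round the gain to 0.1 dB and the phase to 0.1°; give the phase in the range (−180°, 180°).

At s = jω = j1000:
zero (s+680): 680 + j1000 → |·| = √(680²+1000²) = √1462400 ≈ 1209.3, ∠ = arctan(1000/680) ≈ 55.78°
pole (s+100): 100 + j1000 → |·| = √(100²+1000²) = √1010000 ≈ 1005, ∠ = arctan(1000/100) ≈ 84.29°
|H| = 5 · 1209.3 / 1005 ≈ 6.0164
Gain = 20 log₁₀(6.0164) ≈ 15.59 dB
∠H = 55.78° − 84.29° = -28.51°

15.6 dB, -28.5°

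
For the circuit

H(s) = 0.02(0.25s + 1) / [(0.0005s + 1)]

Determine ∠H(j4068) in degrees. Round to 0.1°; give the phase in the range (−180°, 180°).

At ω = 4068 rad/s:
zero (1 + j4068·0.25) = 1 + j1017 → |·| ≈ 1017, ∠ ≈ 89.94°
pole (1 + j4068·0.0005) = 1 + j2.034 → |·| ≈ 2.2665, ∠ ≈ 63.82°
∠H = (89.94°) − (63.82°) = 26.12°

26.1°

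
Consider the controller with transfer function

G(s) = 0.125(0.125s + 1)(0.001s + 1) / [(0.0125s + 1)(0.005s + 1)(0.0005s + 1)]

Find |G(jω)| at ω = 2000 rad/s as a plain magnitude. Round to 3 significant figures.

At ω = 2000 rad/s:
zero (1 + j2000·0.125) = 1 + j250 → |·| ≈ 250, ∠ ≈ 89.77°
zero (1 + j2000·0.001) = 1 + j2 → |·| ≈ 2.2361, ∠ ≈ 63.43°
pole (1 + j2000·0.0125) = 1 + j25 → |·| ≈ 25.02, ∠ ≈ 87.71°
pole (1 + j2000·0.005) = 1 + j10 → |·| ≈ 10.05, ∠ ≈ 84.29°
pole (1 + j2000·0.0005) = 1 + j1 → |·| ≈ 1.4142, ∠ ≈ 45.00°
|G| = 0.125 · 250 · 2.2361 / (25.02 · 10.05 · 1.4142) ≈ 0.19651

0.197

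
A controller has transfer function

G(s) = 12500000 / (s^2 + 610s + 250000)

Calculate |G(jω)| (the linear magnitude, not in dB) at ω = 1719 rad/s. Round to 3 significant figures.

4.31

At s = jω = j1719:
quadratic: (j1719)² + 610·j1719 + 250000 = -2704961 + j1048590 → |·| ≈ 2.9011e+06, ∠ ≈ 158.81°
|G| = 12500000 / 2.9011e+06 ≈ 4.3087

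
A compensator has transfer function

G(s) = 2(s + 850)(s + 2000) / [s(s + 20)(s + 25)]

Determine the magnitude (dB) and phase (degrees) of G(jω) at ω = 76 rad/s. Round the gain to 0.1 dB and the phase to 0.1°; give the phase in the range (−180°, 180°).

At s = jω = j76:
zero (s+850): 850 + j76 → |·| = √(850²+76²) = √728276 ≈ 853.39, ∠ = arctan(76/850) ≈ 5.11°
zero (s+2000): 2000 + j76 → |·| = √(2000²+76²) = √4005776 ≈ 2001.4, ∠ = arctan(76/2000) ≈ 2.18°
pole (s+20): 20 + j76 → |·| = √(20²+76²) = √6176 ≈ 78.588, ∠ = arctan(76/20) ≈ 75.26°
pole (s+25): 25 + j76 → |·| = √(25²+76²) = √6401 ≈ 80.006, ∠ = arctan(76/25) ≈ 71.79°
pole at origin: |s| = 76, ∠ = 90.00° (in denominator)
|G| = 2 · 1.708e+06 / 4.7785e+05 ≈ 7.1487
Gain = 20 log₁₀(7.1487) ≈ 17.08 dB
∠G = 7.29° − 237.05° = -229.76° ≡ 130.24° (principal value)

17.1 dB, 130.2°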